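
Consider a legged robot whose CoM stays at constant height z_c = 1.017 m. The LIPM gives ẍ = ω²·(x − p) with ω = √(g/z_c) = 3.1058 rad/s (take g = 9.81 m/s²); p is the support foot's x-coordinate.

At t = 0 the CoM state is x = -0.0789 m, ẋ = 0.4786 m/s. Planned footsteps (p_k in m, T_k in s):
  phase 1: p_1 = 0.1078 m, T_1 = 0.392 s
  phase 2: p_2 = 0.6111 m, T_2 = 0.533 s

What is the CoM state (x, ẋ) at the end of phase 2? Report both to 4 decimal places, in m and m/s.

x = -1.0523, ẋ = -4.8079

phase 1: p=0.1078, T=0.392, ωT=1.217474, cosh=1.837309, sinh=1.541332; start (x,ẋ)=(-0.078900, 0.478600) → end (x,ẋ)=(0.002292, -0.014410)
phase 2: p=0.6111, T=0.533, ωT=1.655391, cosh=2.713073, sinh=2.522056; start (x,ẋ)=(0.002292, -0.014410) → end (x,ẋ)=(-1.052342, -4.807889)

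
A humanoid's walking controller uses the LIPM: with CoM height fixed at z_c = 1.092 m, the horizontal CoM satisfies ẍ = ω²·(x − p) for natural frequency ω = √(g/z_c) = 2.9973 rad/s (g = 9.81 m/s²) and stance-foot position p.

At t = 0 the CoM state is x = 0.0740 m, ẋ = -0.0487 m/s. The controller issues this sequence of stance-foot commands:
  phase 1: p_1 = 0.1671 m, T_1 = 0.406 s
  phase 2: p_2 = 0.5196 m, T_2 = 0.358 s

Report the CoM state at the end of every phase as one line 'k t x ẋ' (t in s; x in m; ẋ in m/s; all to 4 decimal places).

phase 1: p=0.1671, T=0.406, ωT=1.216904, cosh=1.836431, sinh=1.540285; start (x,ẋ)=(0.074000, -0.048700) → end (x,ẋ)=(-0.028898, -0.519249)
phase 2: p=0.5196, T=0.358, ωT=1.073033, cosh=1.633103, sinh=1.291133; start (x,ẋ)=(-0.028898, -0.519249) → end (x,ẋ)=(-0.599829, -2.970628)

1 0.4060 -0.0289 -0.5192
2 0.7640 -0.5998 -2.9706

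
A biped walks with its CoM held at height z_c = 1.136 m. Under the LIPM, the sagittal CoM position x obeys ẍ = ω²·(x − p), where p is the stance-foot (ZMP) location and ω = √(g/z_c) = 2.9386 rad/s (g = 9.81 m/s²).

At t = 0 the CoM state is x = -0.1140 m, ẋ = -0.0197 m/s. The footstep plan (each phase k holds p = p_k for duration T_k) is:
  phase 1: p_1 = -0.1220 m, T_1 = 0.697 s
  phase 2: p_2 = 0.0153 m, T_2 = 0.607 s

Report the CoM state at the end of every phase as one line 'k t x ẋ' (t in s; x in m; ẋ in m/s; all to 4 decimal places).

phase 1: p=-0.1220, T=0.697, ωT=2.048204, cosh=3.941465, sinh=3.812499; start (x,ẋ)=(-0.114000, -0.019700) → end (x,ẋ)=(-0.116027, 0.011980)
phase 2: p=0.0153, T=0.607, ωT=1.783730, cosh=3.060014, sinh=2.892004; start (x,ẋ)=(-0.116027, 0.011980) → end (x,ẋ)=(-0.374771, -1.079413)

1 0.6970 -0.1160 0.0120
2 1.3040 -0.3748 -1.0794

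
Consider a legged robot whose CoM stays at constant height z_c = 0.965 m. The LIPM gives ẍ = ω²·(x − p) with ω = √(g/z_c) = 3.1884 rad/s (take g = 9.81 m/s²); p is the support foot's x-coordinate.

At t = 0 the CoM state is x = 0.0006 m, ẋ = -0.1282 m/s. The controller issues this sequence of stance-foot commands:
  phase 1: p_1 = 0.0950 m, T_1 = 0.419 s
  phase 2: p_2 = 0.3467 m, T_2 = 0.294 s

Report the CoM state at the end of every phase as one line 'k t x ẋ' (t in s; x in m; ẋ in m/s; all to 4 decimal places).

phase 1: p=0.0950, T=0.419, ωT=1.335940, cosh=2.033240, sinh=1.770329; start (x,ẋ)=(0.000600, -0.128200) → end (x,ẋ)=(-0.168120, -0.793504)
phase 2: p=0.3467, T=0.294, ωT=0.937390, cosh=1.472478, sinh=1.080829; start (x,ẋ)=(-0.168120, -0.793504) → end (x,ẋ)=(-0.680349, -2.942545)

1 0.4190 -0.1681 -0.7935
2 0.7130 -0.6803 -2.9425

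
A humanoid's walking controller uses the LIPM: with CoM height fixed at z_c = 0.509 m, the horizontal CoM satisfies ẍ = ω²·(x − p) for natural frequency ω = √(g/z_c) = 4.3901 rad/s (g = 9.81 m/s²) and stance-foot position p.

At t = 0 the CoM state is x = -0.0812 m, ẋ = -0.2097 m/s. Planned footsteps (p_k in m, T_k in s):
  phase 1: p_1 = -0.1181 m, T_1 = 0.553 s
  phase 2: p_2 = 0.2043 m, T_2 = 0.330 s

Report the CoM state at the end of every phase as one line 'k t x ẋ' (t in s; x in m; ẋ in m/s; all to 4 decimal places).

1 0.5530 -0.1759 -0.2867
2 0.8830 -0.7812 -4.0017

phase 1: p=-0.1181, T=0.553, ωT=2.427725, cosh=5.710655, sinh=5.622418; start (x,ẋ)=(-0.081200, -0.209700) → end (x,ẋ)=(-0.175940, -0.286723)
phase 2: p=0.2043, T=0.330, ωT=1.448733, cosh=2.246292, sinh=2.011424; start (x,ẋ)=(-0.175940, -0.286723) → end (x,ẋ)=(-0.781200, -4.001720)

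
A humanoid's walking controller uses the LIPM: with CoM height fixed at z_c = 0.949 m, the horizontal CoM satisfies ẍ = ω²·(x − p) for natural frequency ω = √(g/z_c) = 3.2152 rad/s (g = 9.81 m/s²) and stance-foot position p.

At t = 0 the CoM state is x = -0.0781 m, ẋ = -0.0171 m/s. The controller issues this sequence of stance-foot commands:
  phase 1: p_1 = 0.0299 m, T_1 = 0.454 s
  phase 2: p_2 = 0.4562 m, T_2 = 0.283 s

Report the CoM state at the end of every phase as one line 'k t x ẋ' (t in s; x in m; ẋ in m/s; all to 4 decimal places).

phase 1: p=0.0299, T=0.454, ωT=1.459701, cosh=2.268489, sinh=2.036183; start (x,ẋ)=(-0.078100, -0.017100) → end (x,ẋ)=(-0.225926, -0.745839)
phase 2: p=0.4562, T=0.283, ωT=0.909902, cosh=1.443321, sinh=1.040757; start (x,ẋ)=(-0.225926, -0.745839) → end (x,ẋ)=(-0.769754, -3.359044)

1 0.4540 -0.2259 -0.7458
2 0.7370 -0.7698 -3.3590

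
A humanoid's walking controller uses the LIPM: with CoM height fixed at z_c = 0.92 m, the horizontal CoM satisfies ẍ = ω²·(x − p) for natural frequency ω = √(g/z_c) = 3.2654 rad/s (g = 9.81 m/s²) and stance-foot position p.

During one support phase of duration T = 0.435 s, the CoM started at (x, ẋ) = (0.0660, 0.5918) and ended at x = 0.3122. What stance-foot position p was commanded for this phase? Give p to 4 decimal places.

ωT = 3.2654·0.435 = 1.420449; cosh(ωT) = 2.190292, sinh(ωT) = 1.948686
x(T) = p + (x₀−p)·cosh(ωT) + (ẋ₀/ω)·sinh(ωT) ⇒ p·(1 − cosh) = x(T) − x₀·cosh − (ẋ₀/ω)·sinh
numerator   = 0.3122 − (0.0660)·2.190292 − (0.5918/3.2654)·1.948686 = -0.185527
denominator = 1 − 2.190292 = -1.190292
p = -0.185527 / -1.190292 = 0.1559

p = 0.1559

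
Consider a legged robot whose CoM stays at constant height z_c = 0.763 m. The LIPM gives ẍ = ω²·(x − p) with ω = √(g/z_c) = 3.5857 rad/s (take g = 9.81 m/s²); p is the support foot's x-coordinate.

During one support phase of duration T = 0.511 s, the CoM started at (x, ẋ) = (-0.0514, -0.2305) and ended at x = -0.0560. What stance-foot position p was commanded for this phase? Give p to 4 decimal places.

ωT = 3.5857·0.511 = 1.832293; cosh(ωT) = 3.204121, sinh(ωT) = 3.044075
x(T) = p + (x₀−p)·cosh(ωT) + (ẋ₀/ω)·sinh(ωT) ⇒ p·(1 − cosh) = x(T) − x₀·cosh − (ẋ₀/ω)·sinh
numerator   = -0.0560 − (-0.0514)·3.204121 − (-0.2305/3.5857)·3.044075 = 0.304374
denominator = 1 − 3.204121 = -2.204121
p = 0.304374 / -2.204121 = -0.1381

p = -0.1381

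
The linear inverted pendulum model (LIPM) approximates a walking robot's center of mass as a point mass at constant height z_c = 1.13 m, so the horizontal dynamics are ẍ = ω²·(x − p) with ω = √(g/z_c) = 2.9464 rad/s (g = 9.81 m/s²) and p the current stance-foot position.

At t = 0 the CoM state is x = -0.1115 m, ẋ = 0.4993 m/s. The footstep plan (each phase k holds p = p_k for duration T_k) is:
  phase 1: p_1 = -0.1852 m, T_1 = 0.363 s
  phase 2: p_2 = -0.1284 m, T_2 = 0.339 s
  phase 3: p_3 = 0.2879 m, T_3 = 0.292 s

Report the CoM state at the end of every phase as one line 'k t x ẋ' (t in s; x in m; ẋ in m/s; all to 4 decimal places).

1 0.3630 0.1527 1.0923
2 0.7020 0.7399 2.6557
3 0.9940 1.7925 4.9932

phase 1: p=-0.1852, T=0.363, ωT=1.069543, cosh=1.628607, sinh=1.285441; start (x,ẋ)=(-0.111500, 0.499300) → end (x,ẋ)=(0.152661, 1.092296)
phase 2: p=-0.1284, T=0.339, ωT=0.998830, cosh=1.541706, sinh=1.173396; start (x,ẋ)=(0.152661, 1.092296) → end (x,ẋ)=(0.739917, 2.655709)
phase 3: p=0.2879, T=0.292, ωT=0.860349, cosh=1.393500, sinh=0.970485; start (x,ẋ)=(0.739917, 2.655709) → end (x,ẋ)=(1.792523, 4.993245)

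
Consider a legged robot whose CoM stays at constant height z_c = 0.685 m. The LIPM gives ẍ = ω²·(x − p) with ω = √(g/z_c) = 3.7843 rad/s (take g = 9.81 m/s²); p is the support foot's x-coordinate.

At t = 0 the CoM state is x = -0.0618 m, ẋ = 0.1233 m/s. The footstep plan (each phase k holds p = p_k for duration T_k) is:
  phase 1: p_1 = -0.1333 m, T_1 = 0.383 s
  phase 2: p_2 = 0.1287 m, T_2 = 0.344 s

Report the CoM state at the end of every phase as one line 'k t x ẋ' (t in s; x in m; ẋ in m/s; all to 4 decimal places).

1 0.3830 0.0930 0.8218
2 0.7270 0.4278 1.3922

phase 1: p=-0.1333, T=0.383, ωT=1.449387, cosh=2.247608, sinh=2.012894; start (x,ẋ)=(-0.061800, 0.123300) → end (x,ẋ)=(0.092988, 0.821774)
phase 2: p=0.1287, T=0.344, ωT=1.301799, cosh=1.973973, sinh=1.701931; start (x,ẋ)=(0.092988, 0.821774) → end (x,ẋ)=(0.427786, 1.392152)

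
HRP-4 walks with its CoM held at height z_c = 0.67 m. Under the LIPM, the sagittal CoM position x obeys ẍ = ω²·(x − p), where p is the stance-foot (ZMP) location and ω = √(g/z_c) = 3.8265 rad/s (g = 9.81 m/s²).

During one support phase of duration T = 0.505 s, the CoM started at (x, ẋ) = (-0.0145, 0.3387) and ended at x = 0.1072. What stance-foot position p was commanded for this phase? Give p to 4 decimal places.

ωT = 3.8265·0.505 = 1.932382; cosh(ωT) = 3.525373, sinh(ωT) = 3.380571
x(T) = p + (x₀−p)·cosh(ωT) + (ẋ₀/ω)·sinh(ωT) ⇒ p·(1 − cosh) = x(T) − x₀·cosh − (ẋ₀/ω)·sinh
numerator   = 0.1072 − (-0.0145)·3.525373 − (0.3387/3.8265)·3.380571 = -0.140911
denominator = 1 − 3.525373 = -2.525373
p = -0.140911 / -2.525373 = 0.0558

p = 0.0558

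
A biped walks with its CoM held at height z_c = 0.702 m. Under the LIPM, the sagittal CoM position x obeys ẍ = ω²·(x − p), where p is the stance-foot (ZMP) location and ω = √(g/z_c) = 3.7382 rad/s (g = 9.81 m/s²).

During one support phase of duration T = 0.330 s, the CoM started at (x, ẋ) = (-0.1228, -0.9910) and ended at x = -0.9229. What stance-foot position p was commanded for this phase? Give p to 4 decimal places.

p = 0.3220

ωT = 3.7382·0.330 = 1.233606; cosh(ωT) = 1.862415, sinh(ωT) = 1.571174
x(T) = p + (x₀−p)·cosh(ωT) + (ẋ₀/ω)·sinh(ωT) ⇒ p·(1 − cosh) = x(T) − x₀·cosh − (ẋ₀/ω)·sinh
numerator   = -0.9229 − (-0.1228)·1.862415 − (-0.9910/3.7382)·1.571174 = -0.277676
denominator = 1 − 1.862415 = -0.862415
p = -0.277676 / -0.862415 = 0.3220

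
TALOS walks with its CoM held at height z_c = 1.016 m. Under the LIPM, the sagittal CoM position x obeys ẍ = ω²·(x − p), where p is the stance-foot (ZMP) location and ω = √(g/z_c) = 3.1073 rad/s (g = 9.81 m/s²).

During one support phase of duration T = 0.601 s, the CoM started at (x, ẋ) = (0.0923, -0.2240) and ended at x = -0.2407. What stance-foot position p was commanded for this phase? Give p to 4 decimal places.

p = 0.1378

ωT = 3.1073·0.601 = 1.867487; cosh(ωT) = 3.313263, sinh(ωT) = 3.158751
x(T) = p + (x₀−p)·cosh(ωT) + (ẋ₀/ω)·sinh(ωT) ⇒ p·(1 − cosh) = x(T) − x₀·cosh − (ẋ₀/ω)·sinh
numerator   = -0.2407 − (0.0923)·3.313263 − (-0.2240/3.1073)·3.158751 = -0.318805
denominator = 1 − 3.313263 = -2.313263
p = -0.318805 / -2.313263 = 0.1378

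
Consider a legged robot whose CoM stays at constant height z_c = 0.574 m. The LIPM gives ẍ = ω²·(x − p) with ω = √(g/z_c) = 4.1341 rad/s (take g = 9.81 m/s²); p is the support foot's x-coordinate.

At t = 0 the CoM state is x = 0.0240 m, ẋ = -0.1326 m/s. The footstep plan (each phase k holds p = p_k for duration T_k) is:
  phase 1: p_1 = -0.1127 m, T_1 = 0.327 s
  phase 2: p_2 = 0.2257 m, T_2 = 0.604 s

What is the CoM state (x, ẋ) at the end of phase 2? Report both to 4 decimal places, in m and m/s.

phase 1: p=-0.1127, T=0.327, ωT=1.351851, cosh=2.061666, sinh=1.802905; start (x,ẋ)=(0.024000, -0.132600) → end (x,ẋ)=(0.111302, 0.745501)
phase 2: p=0.2257, T=0.604, ωT=2.496996, cosh=6.114145, sinh=6.031813; start (x,ẋ)=(0.111302, 0.745501) → end (x,ẋ)=(0.613970, 1.705465)

x = 0.6140, ẋ = 1.7055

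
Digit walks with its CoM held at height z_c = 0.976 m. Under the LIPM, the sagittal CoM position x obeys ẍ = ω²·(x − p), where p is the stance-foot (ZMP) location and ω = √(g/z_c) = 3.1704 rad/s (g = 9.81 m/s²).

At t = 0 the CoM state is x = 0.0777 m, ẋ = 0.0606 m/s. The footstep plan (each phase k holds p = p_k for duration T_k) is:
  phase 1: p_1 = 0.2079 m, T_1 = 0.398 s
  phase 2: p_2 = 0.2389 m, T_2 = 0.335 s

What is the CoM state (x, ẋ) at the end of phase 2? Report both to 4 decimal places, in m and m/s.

x = -0.3860, ẋ = -1.9008

phase 1: p=0.2079, T=0.398, ωT=1.261819, cosh=1.907490, sinh=1.624351; start (x,ẋ)=(0.077700, 0.060600) → end (x,ẋ)=(-0.009407, -0.554916)
phase 2: p=0.2389, T=0.335, ωT=1.062084, cosh=1.619064, sinh=1.273329; start (x,ẋ)=(-0.009407, -0.554916) → end (x,ẋ)=(-0.385995, -1.900849)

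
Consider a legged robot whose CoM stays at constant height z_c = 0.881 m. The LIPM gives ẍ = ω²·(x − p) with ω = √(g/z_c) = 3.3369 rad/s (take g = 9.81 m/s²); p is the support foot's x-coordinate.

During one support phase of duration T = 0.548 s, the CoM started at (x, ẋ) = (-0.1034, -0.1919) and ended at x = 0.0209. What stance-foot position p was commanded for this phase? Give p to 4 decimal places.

ωT = 3.3369·0.548 = 1.828621; cosh(ωT) = 3.192966, sinh(ωT) = 3.032331
x(T) = p + (x₀−p)·cosh(ωT) + (ẋ₀/ω)·sinh(ωT) ⇒ p·(1 − cosh) = x(T) − x₀·cosh − (ẋ₀/ω)·sinh
numerator   = 0.0209 − (-0.1034)·3.192966 − (-0.1919/3.3369)·3.032331 = 0.525437
denominator = 1 − 3.192966 = -2.192966
p = 0.525437 / -2.192966 = -0.2396

p = -0.2396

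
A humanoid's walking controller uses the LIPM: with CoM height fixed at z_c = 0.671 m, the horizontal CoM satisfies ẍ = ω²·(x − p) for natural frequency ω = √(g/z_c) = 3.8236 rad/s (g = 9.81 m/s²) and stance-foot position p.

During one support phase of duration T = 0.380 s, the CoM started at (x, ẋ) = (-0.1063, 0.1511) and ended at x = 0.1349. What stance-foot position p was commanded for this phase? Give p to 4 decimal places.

p = -0.2349

ωT = 3.8236·0.380 = 1.452968; cosh(ωT) = 2.254831, sinh(ωT) = 2.020956
x(T) = p + (x₀−p)·cosh(ωT) + (ẋ₀/ω)·sinh(ωT) ⇒ p·(1 − cosh) = x(T) − x₀·cosh − (ẋ₀/ω)·sinh
numerator   = 0.1349 − (-0.1063)·2.254831 − (0.1511/3.8236)·2.020956 = 0.294725
denominator = 1 − 2.254831 = -1.254831
p = 0.294725 / -1.254831 = -0.2349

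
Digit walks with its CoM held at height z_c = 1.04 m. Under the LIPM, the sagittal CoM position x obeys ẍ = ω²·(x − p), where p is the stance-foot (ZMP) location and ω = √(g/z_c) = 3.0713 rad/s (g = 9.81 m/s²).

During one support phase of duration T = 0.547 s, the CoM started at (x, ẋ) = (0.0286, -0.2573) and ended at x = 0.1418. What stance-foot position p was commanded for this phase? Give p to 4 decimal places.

p = -0.1573

ωT = 3.0713·0.547 = 1.680001; cosh(ωT) = 2.775968, sinh(ωT) = 2.589594
x(T) = p + (x₀−p)·cosh(ωT) + (ẋ₀/ω)·sinh(ωT) ⇒ p·(1 − cosh) = x(T) − x₀·cosh − (ẋ₀/ω)·sinh
numerator   = 0.1418 − (0.0286)·2.775968 − (-0.2573/3.0713)·2.589594 = 0.279352
denominator = 1 − 2.775968 = -1.775968
p = 0.279352 / -1.775968 = -0.1573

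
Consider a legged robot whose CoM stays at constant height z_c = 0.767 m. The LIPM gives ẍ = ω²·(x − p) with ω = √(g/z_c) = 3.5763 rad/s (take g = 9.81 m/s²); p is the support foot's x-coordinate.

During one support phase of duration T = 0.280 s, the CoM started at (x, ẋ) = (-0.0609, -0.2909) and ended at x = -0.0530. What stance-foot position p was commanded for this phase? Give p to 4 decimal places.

p = -0.2512

ωT = 3.5763·0.280 = 1.001364; cosh(ωT) = 1.544685, sinh(ωT) = 1.177307
x(T) = p + (x₀−p)·cosh(ωT) + (ẋ₀/ω)·sinh(ωT) ⇒ p·(1 − cosh) = x(T) − x₀·cosh − (ẋ₀/ω)·sinh
numerator   = -0.0530 − (-0.0609)·1.544685 − (-0.2909/3.5763)·1.177307 = 0.136835
denominator = 1 − 1.544685 = -0.544685
p = 0.136835 / -0.544685 = -0.2512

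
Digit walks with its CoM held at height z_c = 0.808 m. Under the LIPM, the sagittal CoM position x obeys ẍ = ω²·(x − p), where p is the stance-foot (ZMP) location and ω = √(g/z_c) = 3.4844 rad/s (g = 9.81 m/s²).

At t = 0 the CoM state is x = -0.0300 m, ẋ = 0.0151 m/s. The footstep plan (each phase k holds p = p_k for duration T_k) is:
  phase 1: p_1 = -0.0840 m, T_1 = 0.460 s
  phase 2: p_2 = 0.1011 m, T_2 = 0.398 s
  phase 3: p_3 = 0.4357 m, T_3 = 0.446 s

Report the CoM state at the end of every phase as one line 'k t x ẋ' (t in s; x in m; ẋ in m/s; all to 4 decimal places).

1 0.4600 0.0659 0.4874
2 0.8580 0.2886 0.8058
3 1.3040 0.5948 0.8332

phase 1: p=-0.0840, T=0.460, ωT=1.602824, cosh=2.584183, sinh=2.382856; start (x,ẋ)=(-0.030000, 0.015100) → end (x,ẋ)=(0.065872, 0.487374)
phase 2: p=0.1011, T=0.398, ωT=1.386791, cosh=2.125932, sinh=1.876056; start (x,ẋ)=(0.065872, 0.487374) → end (x,ẋ)=(0.288618, 0.805842)
phase 3: p=0.4357, T=0.446, ωT=1.554042, cosh=2.470973, sinh=2.259581; start (x,ẋ)=(0.288618, 0.805842) → end (x,ẋ)=(0.594840, 0.833194)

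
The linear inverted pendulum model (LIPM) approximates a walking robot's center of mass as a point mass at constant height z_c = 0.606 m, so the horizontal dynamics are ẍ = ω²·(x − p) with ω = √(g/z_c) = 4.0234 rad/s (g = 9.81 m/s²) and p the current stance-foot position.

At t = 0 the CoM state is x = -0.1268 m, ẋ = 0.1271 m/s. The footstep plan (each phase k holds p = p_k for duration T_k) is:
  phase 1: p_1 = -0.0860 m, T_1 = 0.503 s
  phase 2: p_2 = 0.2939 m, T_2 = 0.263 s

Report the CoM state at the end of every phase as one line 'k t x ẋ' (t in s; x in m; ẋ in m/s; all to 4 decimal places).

1 0.5030 -0.1256 -0.1209
2 0.7660 -0.4213 -2.3338

phase 1: p=-0.0860, T=0.503, ωT=2.023770, cosh=3.849478, sinh=3.717322; start (x,ẋ)=(-0.126800, 0.127100) → end (x,ẋ)=(-0.125628, -0.120947)
phase 2: p=0.2939, T=0.263, ωT=1.058154, cosh=1.614072, sinh=1.266976; start (x,ẋ)=(-0.125628, -0.120947) → end (x,ẋ)=(-0.421335, -2.333782)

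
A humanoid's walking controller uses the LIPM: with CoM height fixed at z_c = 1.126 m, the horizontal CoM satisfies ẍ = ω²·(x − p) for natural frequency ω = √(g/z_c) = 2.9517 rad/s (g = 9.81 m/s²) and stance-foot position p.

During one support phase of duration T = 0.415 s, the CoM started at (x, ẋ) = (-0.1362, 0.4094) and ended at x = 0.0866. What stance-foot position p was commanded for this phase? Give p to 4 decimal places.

p = -0.1446

ωT = 2.9517·0.415 = 1.224956; cosh(ωT) = 1.848893, sinh(ωT) = 1.555122
x(T) = p + (x₀−p)·cosh(ωT) + (ẋ₀/ω)·sinh(ωT) ⇒ p·(1 − cosh) = x(T) − x₀·cosh − (ẋ₀/ω)·sinh
numerator   = 0.0866 − (-0.1362)·1.848893 − (0.4094/2.9517)·1.555122 = 0.122724
denominator = 1 − 1.848893 = -0.848893
p = 0.122724 / -0.848893 = -0.1446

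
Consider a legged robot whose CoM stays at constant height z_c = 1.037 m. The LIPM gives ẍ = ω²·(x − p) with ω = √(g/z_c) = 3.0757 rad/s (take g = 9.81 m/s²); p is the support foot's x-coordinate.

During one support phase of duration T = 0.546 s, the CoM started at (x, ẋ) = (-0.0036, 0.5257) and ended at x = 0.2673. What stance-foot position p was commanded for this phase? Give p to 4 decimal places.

p = 0.0930

ωT = 3.0757·0.546 = 1.679332; cosh(ωT) = 2.774236, sinh(ωT) = 2.587738
x(T) = p + (x₀−p)·cosh(ωT) + (ẋ₀/ω)·sinh(ωT) ⇒ p·(1 − cosh) = x(T) − x₀·cosh − (ẋ₀/ω)·sinh
numerator   = 0.2673 − (-0.0036)·2.774236 − (0.5257/3.0757)·2.587738 = -0.165010
denominator = 1 − 2.774236 = -1.774236
p = -0.165010 / -1.774236 = 0.0930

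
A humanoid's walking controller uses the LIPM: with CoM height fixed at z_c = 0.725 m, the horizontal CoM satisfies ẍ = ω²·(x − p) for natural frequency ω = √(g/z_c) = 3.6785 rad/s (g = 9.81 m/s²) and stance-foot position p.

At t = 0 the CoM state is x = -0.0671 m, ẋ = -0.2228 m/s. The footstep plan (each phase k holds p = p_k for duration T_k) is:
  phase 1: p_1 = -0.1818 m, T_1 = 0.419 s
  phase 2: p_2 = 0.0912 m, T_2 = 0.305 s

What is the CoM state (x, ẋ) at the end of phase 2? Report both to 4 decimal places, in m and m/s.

phase 1: p=-0.1818, T=0.419, ωT=1.541292, cosh=2.442361, sinh=2.228257; start (x,ẋ)=(-0.067100, -0.222800) → end (x,ẋ)=(-0.036623, 0.395997)
phase 2: p=0.0912, T=0.305, ωT=1.121943, cosh=1.698230, sinh=1.372583; start (x,ẋ)=(-0.036623, 0.395997) → end (x,ẋ)=(0.021889, 0.027111)

x = 0.0219, ẋ = 0.0271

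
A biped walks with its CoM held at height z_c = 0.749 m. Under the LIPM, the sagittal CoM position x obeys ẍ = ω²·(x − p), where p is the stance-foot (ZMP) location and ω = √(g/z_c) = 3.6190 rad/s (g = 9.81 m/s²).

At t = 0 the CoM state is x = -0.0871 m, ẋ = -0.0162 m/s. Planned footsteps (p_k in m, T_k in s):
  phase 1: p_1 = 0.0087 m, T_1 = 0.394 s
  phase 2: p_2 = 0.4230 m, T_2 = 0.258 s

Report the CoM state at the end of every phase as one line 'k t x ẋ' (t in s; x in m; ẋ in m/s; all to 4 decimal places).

phase 1: p=0.0087, T=0.394, ωT=1.425886, cosh=2.200919, sinh=1.960624; start (x,ẋ)=(-0.087100, -0.016200) → end (x,ẋ)=(-0.210925, -0.715404)
phase 2: p=0.4230, T=0.258, ωT=0.933702, cosh=1.468503, sinh=1.075407; start (x,ẋ)=(-0.210925, -0.715404) → end (x,ẋ)=(-0.720506, -3.517741)

1 0.3940 -0.2109 -0.7154
2 0.6520 -0.7205 -3.5177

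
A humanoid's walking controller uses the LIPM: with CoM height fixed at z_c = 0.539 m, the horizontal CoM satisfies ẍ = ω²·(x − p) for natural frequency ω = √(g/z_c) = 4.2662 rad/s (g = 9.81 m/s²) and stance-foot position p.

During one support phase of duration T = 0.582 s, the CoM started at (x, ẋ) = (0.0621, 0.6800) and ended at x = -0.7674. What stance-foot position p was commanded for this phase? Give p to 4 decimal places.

p = 0.4154

ωT = 4.2662·0.582 = 2.482928; cosh(ωT) = 6.029891, sinh(ωT) = 5.946393
x(T) = p + (x₀−p)·cosh(ωT) + (ẋ₀/ω)·sinh(ωT) ⇒ p·(1 − cosh) = x(T) − x₀·cosh − (ẋ₀/ω)·sinh
numerator   = -0.7674 − (0.0621)·6.029891 − (0.6800/4.2662)·5.946393 = -2.089666
denominator = 1 − 6.029891 = -5.029891
p = -2.089666 / -5.029891 = 0.4154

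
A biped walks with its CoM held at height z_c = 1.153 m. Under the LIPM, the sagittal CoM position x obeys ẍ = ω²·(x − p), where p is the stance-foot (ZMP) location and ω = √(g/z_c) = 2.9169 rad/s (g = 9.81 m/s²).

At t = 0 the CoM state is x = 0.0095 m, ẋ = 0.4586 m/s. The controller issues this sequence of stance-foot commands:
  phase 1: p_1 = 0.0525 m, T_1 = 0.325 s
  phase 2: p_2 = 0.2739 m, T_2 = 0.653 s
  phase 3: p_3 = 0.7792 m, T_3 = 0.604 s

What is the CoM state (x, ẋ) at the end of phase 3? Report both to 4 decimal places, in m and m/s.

phase 1: p=0.0525, T=0.325, ωT=0.947993, cosh=1.484021, sinh=1.096503; start (x,ẋ)=(0.009500, 0.458600) → end (x,ẋ)=(0.161081, 0.543041)
phase 2: p=0.2739, T=0.653, ωT=1.904736, cosh=3.433247, sinh=3.284385; start (x,ẋ)=(0.161081, 0.543041) → end (x,ẋ)=(0.498021, 0.783565)
phase 3: p=0.7792, T=0.604, ωT=1.761808, cosh=2.997344, sinh=2.825610; start (x,ẋ)=(0.498021, 0.783565) → end (x,ẋ)=(0.695453, 0.031134)

x = 0.6955, ẋ = 0.0311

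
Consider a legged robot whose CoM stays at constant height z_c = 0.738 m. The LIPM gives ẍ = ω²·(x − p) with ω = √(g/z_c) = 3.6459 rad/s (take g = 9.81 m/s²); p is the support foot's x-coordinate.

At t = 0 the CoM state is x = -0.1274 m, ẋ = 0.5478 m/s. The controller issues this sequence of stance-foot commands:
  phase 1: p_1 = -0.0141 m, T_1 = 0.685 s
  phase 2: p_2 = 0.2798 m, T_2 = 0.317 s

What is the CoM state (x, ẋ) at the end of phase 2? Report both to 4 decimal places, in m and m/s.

phase 1: p=-0.0141, T=0.685, ωT=2.497442, cosh=6.116830, sinh=6.034535; start (x,ẋ)=(-0.127400, 0.547800) → end (x,ẋ)=(0.199558, 0.858051)
phase 2: p=0.2798, T=0.317, ωT=1.155750, cosh=1.745614, sinh=1.430792; start (x,ẋ)=(0.199558, 0.858051) → end (x,ẋ)=(0.476461, 1.079240)

x = 0.4765, ẋ = 1.0792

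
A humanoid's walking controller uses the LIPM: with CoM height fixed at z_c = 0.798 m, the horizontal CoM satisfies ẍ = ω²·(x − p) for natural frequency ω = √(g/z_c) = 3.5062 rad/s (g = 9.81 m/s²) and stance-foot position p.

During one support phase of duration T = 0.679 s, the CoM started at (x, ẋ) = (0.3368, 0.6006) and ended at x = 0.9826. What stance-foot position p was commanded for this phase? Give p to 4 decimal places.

p = 0.3980

ωT = 3.5062·0.679 = 2.380710; cosh(ωT) = 5.452530, sinh(ωT) = 5.360045
x(T) = p + (x₀−p)·cosh(ωT) + (ẋ₀/ω)·sinh(ωT) ⇒ p·(1 − cosh) = x(T) − x₀·cosh − (ẋ₀/ω)·sinh
numerator   = 0.9826 − (0.3368)·5.452530 − (0.6006/3.5062)·5.360045 = -1.771969
denominator = 1 − 5.452530 = -4.452530
p = -1.771969 / -4.452530 = 0.3980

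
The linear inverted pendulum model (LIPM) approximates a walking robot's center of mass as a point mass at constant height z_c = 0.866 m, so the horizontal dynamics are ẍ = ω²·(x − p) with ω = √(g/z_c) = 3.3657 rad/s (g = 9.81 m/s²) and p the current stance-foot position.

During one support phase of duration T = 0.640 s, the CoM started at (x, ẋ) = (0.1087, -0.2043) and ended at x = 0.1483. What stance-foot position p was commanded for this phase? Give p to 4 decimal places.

ωT = 3.3657·0.640 = 2.154048; cosh(ωT) = 4.367847, sinh(ωT) = 4.251833
x(T) = p + (x₀−p)·cosh(ωT) + (ẋ₀/ω)·sinh(ωT) ⇒ p·(1 − cosh) = x(T) − x₀·cosh − (ẋ₀/ω)·sinh
numerator   = 0.1483 − (0.1087)·4.367847 − (-0.2043/3.3657)·4.251833 = -0.068396
denominator = 1 − 4.367847 = -3.367847
p = -0.068396 / -3.367847 = 0.0203

p = 0.0203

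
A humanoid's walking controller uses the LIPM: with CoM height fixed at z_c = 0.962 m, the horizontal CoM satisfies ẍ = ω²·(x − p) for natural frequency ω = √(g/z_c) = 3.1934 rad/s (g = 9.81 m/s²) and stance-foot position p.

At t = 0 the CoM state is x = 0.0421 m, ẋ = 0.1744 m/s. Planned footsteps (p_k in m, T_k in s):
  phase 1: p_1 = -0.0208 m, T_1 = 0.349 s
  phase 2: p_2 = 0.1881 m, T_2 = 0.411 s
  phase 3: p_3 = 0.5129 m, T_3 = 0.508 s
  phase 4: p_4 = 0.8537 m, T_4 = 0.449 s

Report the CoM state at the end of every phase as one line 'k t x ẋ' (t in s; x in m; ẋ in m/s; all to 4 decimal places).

1 0.3490 0.1597 0.5676
2 0.7600 0.4377 0.9742
3 1.2680 1.0574 1.9785
4 1.7170 2.5308 5.6722

phase 1: p=-0.0208, T=0.349, ωT=1.114497, cosh=1.688057, sinh=1.359977; start (x,ẋ)=(0.042100, 0.174400) → end (x,ẋ)=(0.159651, 0.567569)
phase 2: p=0.1881, T=0.411, ωT=1.312487, cosh=1.992277, sinh=1.723127; start (x,ẋ)=(0.159651, 0.567569) → end (x,ẋ)=(0.437676, 0.974208)
phase 3: p=0.5129, T=0.508, ωT=1.622247, cosh=2.630956, sinh=2.433502; start (x,ẋ)=(0.437676, 0.974208) → end (x,ẋ)=(1.057374, 1.978517)
phase 4: p=0.8537, T=0.449, ωT=1.433837, cosh=2.216577, sinh=1.978185; start (x,ẋ)=(1.057374, 1.978517) → end (x,ẋ)=(2.530772, 5.672172)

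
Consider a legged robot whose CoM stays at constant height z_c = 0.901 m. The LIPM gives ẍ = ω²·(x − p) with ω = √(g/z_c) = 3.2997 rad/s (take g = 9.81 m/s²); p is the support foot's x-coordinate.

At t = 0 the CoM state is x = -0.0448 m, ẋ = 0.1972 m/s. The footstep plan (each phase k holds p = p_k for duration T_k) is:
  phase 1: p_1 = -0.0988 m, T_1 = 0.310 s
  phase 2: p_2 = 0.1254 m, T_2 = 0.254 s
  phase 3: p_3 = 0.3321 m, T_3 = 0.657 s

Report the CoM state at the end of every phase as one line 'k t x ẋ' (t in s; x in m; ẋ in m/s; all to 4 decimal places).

phase 1: p=-0.0988, T=0.310, ωT=1.022907, cosh=1.570408, sinh=1.210860; start (x,ẋ)=(-0.044800, 0.197200) → end (x,ẋ)=(0.058367, 0.525440)
phase 2: p=0.1254, T=0.254, ωT=0.838124, cosh=1.372273, sinh=0.939752; start (x,ẋ)=(0.058367, 0.525440) → end (x,ẋ)=(0.183057, 0.513184)
phase 3: p=0.3321, T=0.657, ωT=2.167903, cosh=4.427177, sinh=4.312759; start (x,ẋ)=(0.183057, 0.513184) → end (x,ẋ)=(0.342999, 0.150951)

1 0.3100 0.0584 0.5254
2 0.5640 0.1831 0.5132
3 1.2210 0.3430 0.1510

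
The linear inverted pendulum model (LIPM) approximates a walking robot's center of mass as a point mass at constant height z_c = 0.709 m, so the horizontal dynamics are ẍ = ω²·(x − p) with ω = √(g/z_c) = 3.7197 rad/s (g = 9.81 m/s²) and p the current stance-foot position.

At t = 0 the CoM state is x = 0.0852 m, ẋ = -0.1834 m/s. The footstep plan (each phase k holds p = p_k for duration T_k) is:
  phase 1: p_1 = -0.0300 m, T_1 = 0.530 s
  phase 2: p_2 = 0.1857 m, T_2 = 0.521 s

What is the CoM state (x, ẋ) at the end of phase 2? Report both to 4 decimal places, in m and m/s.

phase 1: p=-0.0300, T=0.530, ωT=1.971441, cosh=3.660136, sinh=3.520880; start (x,ẋ)=(0.085200, -0.183400) → end (x,ẋ)=(0.218051, 0.837461)
phase 2: p=0.1857, T=0.521, ωT=1.937964, cosh=3.544296, sinh=3.400299; start (x,ẋ)=(0.218051, 0.837461) → end (x,ẋ)=(1.065911, 3.377384)

x = 1.0659, ẋ = 3.3774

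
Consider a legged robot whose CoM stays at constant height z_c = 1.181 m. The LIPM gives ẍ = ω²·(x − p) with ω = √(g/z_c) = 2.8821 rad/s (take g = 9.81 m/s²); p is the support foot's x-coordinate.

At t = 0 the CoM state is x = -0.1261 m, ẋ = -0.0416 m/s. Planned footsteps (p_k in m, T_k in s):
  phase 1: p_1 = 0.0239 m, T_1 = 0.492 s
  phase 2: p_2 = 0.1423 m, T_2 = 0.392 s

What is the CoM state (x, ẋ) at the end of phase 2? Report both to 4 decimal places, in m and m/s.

phase 1: p=0.0239, T=0.492, ωT=1.417993, cosh=2.185513, sinh=1.943313; start (x,ẋ)=(-0.126100, -0.041600) → end (x,ẋ)=(-0.331977, -0.931041)
phase 2: p=0.1423, T=0.392, ωT=1.129783, cosh=1.709044, sinh=1.385941; start (x,ẋ)=(-0.331977, -0.931041) → end (x,ẋ)=(-1.115978, -3.485650)

x = -1.1160, ẋ = -3.4857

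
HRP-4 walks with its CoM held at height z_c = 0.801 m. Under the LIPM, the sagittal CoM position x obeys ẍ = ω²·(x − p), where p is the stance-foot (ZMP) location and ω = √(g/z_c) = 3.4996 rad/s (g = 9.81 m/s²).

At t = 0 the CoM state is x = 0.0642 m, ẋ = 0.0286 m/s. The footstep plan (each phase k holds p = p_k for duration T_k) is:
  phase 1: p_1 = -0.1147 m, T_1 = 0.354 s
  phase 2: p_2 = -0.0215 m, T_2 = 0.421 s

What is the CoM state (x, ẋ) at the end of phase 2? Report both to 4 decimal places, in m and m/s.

x = 1.1790, ẋ = 4.2363

phase 1: p=-0.1147, T=0.354, ωT=1.238858, cosh=1.870693, sinh=1.580978; start (x,ẋ)=(0.064200, 0.028600) → end (x,ẋ)=(0.232887, 1.043318)
phase 2: p=-0.0215, T=0.421, ωT=1.473332, cosh=2.296455, sinh=2.067294; start (x,ẋ)=(0.232887, 1.043318) → end (x,ẋ)=(1.179001, 4.236349)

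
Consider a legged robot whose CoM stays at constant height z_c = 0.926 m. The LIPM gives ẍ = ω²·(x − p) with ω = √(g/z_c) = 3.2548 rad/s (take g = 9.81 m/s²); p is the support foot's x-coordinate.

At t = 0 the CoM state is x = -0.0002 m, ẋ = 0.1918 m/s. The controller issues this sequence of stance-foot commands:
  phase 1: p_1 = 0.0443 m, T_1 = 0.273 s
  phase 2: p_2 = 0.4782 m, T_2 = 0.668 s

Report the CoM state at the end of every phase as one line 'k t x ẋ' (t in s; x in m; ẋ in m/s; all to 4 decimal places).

1 0.2730 0.0406 0.1263
2 0.9410 -1.3027 -5.6202

phase 1: p=0.0443, T=0.273, ωT=0.888560, cosh=1.421437, sinh=1.010190; start (x,ẋ)=(-0.000200, 0.191800) → end (x,ẋ)=(0.040575, 0.126317)
phase 2: p=0.4782, T=0.668, ωT=2.174206, cosh=4.454450, sinh=4.340752; start (x,ẋ)=(0.040575, 0.126317) → end (x,ẋ)=(-1.302717, -5.620217)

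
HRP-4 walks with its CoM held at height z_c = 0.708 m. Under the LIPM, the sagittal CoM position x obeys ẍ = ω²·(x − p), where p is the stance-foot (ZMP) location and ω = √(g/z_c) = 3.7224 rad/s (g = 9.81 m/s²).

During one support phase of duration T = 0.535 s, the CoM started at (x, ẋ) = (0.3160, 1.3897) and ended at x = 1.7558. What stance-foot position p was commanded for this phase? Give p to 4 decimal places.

p = 0.2802

ωT = 3.7224·0.535 = 1.991484; cosh(ωT) = 3.731445, sinh(ωT) = 3.594953
x(T) = p + (x₀−p)·cosh(ωT) + (ẋ₀/ω)·sinh(ωT) ⇒ p·(1 − cosh) = x(T) − x₀·cosh − (ẋ₀/ω)·sinh
numerator   = 1.7558 − (0.3160)·3.731445 − (1.3897/3.7224)·3.594953 = -0.765456
denominator = 1 − 3.731445 = -2.731445
p = -0.765456 / -2.731445 = 0.2802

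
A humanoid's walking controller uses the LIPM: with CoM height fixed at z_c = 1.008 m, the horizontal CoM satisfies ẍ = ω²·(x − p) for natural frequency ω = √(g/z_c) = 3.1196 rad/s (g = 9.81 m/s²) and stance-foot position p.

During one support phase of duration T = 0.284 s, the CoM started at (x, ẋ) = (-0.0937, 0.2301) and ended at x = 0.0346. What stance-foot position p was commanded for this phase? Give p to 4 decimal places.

ωT = 3.1196·0.284 = 0.885966; cosh(ωT) = 1.418821, sinh(ωT) = 1.006506
x(T) = p + (x₀−p)·cosh(ωT) + (ẋ₀/ω)·sinh(ωT) ⇒ p·(1 − cosh) = x(T) − x₀·cosh − (ẋ₀/ω)·sinh
numerator   = 0.0346 − (-0.0937)·1.418821 − (0.2301/3.1196)·1.006506 = 0.093304
denominator = 1 − 1.418821 = -0.418821
p = 0.093304 / -0.418821 = -0.2228

p = -0.2228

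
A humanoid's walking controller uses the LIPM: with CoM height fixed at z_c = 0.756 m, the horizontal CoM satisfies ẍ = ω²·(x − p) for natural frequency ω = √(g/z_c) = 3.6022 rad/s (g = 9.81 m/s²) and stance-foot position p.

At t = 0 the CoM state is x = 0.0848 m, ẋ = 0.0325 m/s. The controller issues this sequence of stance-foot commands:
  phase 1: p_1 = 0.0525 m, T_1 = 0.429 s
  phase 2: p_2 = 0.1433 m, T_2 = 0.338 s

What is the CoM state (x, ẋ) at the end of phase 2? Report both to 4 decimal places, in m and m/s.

phase 1: p=0.0525, T=0.429, ωT=1.545344, cosh=2.451411, sinh=2.238173; start (x,ẋ)=(0.084800, 0.032500) → end (x,ẋ)=(0.151874, 0.340085)
phase 2: p=0.1433, T=0.338, ωT=1.217544, cosh=1.837417, sinh=1.541461; start (x,ẋ)=(0.151874, 0.340085) → end (x,ẋ)=(0.304584, 0.672485)

x = 0.3046, ẋ = 0.6725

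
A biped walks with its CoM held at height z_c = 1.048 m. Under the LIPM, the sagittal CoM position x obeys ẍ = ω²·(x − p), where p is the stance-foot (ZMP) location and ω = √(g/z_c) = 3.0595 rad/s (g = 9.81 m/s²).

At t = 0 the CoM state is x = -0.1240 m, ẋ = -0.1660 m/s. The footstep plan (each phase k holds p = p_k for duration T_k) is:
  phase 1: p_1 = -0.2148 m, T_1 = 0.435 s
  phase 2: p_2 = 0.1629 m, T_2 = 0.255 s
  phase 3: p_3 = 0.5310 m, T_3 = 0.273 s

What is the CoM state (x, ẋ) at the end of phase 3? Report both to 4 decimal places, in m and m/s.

phase 1: p=-0.2148, T=0.435, ωT=1.330882, cosh=2.024313, sinh=1.760069; start (x,ẋ)=(-0.124000, -0.166000) → end (x,ẋ)=(-0.126489, 0.152916)
phase 2: p=0.1629, T=0.255, ωT=0.780172, cosh=1.320088, sinh=0.861761; start (x,ẋ)=(-0.126489, 0.152916) → end (x,ẋ)=(-0.176047, -0.561128)
phase 3: p=0.5310, T=0.273, ωT=0.835244, cosh=1.369572, sinh=0.935803; start (x,ẋ)=(-0.176047, -0.561128) → end (x,ẋ)=(-0.608983, -2.792846)

x = -0.6090, ẋ = -2.7928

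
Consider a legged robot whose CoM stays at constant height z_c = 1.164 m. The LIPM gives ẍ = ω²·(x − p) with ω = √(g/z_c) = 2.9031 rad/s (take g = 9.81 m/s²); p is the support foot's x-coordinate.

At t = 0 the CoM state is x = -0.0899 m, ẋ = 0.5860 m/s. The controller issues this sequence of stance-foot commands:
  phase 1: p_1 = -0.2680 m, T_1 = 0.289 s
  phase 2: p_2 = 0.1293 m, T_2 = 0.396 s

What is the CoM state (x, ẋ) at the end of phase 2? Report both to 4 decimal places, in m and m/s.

phase 1: p=-0.2680, T=0.289, ωT=0.838996, cosh=1.373093, sinh=0.940949; start (x,ẋ)=(-0.089900, 0.586000) → end (x,ẋ)=(0.166481, 1.291143)
phase 2: p=0.1293, T=0.396, ωT=1.149628, cosh=1.736886, sinh=1.420131; start (x,ẋ)=(0.166481, 1.291143) → end (x,ẋ)=(0.825478, 2.395859)

x = 0.8255, ẋ = 2.3959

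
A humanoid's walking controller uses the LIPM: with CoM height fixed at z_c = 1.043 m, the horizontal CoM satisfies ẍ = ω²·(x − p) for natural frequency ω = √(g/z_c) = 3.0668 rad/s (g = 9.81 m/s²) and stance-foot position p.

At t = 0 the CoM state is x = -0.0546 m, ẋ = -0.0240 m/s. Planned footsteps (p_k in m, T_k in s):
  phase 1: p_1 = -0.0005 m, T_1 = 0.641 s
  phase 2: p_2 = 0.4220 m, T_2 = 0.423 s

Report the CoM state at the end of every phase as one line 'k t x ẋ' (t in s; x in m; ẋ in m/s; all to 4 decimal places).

1 0.6410 -0.2248 -0.6681
2 1.0640 -1.2187 -4.6721

phase 1: p=-0.0005, T=0.641, ωT=1.965819, cosh=3.640399, sinh=3.500358; start (x,ẋ)=(-0.054600, -0.024000) → end (x,ẋ)=(-0.224839, -0.668128)
phase 2: p=0.4220, T=0.423, ωT=1.297256, cosh=1.966262, sinh=1.692981; start (x,ẋ)=(-0.224839, -0.668128) → end (x,ẋ)=(-1.218684, -4.672122)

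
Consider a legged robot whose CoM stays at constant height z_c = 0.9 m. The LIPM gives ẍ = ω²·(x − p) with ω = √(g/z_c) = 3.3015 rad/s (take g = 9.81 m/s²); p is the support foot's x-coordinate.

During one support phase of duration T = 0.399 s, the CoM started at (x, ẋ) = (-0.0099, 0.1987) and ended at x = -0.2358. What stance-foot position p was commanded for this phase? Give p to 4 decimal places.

ωT = 3.3015·0.399 = 1.317298; cosh(ωT) = 2.000590, sinh(ωT) = 1.732732
x(T) = p + (x₀−p)·cosh(ωT) + (ẋ₀/ω)·sinh(ωT) ⇒ p·(1 − cosh) = x(T) − x₀·cosh − (ẋ₀/ω)·sinh
numerator   = -0.2358 − (-0.0099)·2.000590 − (0.1987/3.3015)·1.732732 = -0.320278
denominator = 1 − 2.000590 = -1.000590
p = -0.320278 / -1.000590 = 0.3201

p = 0.3201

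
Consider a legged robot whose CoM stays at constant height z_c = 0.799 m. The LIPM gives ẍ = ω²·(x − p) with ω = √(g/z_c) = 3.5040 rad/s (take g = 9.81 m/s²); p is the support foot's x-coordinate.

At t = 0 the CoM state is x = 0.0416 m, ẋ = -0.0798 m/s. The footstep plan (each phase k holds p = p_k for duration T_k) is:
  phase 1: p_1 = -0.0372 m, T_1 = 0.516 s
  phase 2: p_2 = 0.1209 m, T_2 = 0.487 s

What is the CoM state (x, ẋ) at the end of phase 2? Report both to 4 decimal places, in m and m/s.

phase 1: p=-0.0372, T=0.516, ωT=1.808064, cosh=3.131300, sinh=2.967329; start (x,ẋ)=(0.041600, -0.079800) → end (x,ẋ)=(0.141969, 0.569447)
phase 2: p=0.1209, T=0.487, ωT=1.706448, cosh=2.845433, sinh=2.663924; start (x,ẋ)=(0.141969, 0.569447) → end (x,ẋ)=(0.613773, 1.816986)

x = 0.6138, ẋ = 1.8170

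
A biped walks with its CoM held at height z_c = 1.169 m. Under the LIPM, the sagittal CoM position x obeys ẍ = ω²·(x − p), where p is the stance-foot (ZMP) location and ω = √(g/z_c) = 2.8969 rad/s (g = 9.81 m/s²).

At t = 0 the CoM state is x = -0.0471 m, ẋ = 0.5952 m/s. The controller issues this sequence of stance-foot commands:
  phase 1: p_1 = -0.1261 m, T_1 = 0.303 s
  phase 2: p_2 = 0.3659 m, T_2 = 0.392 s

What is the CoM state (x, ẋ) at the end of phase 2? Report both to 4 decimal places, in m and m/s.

x = 0.5777, ẋ = 1.1203

phase 1: p=-0.1261, T=0.303, ωT=0.877761, cosh=1.410610, sinh=0.994897; start (x,ẋ)=(-0.047100, 0.595200) → end (x,ẋ)=(0.189751, 1.067282)
phase 2: p=0.3659, T=0.392, ωT=1.135585, cosh=1.717114, sinh=1.395880; start (x,ẋ)=(0.189751, 1.067282) → end (x,ẋ)=(0.577705, 1.120346)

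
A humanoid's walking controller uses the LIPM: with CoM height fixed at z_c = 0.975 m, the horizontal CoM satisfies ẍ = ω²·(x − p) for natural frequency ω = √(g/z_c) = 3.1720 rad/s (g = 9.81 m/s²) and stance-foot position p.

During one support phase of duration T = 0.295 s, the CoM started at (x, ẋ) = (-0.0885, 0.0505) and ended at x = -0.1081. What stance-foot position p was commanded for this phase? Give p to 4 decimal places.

ωT = 3.1720·0.295 = 0.935740; cosh(ωT) = 1.470697, sinh(ωT) = 1.078402
x(T) = p + (x₀−p)·cosh(ωT) + (ẋ₀/ω)·sinh(ωT) ⇒ p·(1 − cosh) = x(T) − x₀·cosh − (ẋ₀/ω)·sinh
numerator   = -0.1081 − (-0.0885)·1.470697 − (0.0505/3.1720)·1.078402 = 0.004888
denominator = 1 − 1.470697 = -0.470697
p = 0.004888 / -0.470697 = -0.0104

p = -0.0104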